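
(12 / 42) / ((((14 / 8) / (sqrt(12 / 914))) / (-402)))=-3216 * sqrt(2742) / 22393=-7.52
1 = 1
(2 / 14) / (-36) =-1 / 252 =-0.00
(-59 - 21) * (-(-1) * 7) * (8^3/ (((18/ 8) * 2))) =-573440/ 9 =-63715.56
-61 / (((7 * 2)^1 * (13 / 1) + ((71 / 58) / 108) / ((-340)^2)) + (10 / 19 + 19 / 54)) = -839253225600 / 2516083478149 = -0.33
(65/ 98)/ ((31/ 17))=1105/ 3038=0.36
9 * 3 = 27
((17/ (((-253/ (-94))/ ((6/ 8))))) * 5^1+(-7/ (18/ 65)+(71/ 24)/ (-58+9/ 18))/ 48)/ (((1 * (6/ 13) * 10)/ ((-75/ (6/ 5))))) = -3290410955/ 10492416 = -313.60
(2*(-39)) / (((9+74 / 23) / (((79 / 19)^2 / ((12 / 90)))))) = -83972655 / 101441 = -827.80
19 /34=0.56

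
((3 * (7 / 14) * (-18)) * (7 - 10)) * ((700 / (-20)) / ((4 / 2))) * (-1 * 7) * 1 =19845 / 2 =9922.50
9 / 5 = 1.80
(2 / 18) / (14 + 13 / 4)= 4 / 621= 0.01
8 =8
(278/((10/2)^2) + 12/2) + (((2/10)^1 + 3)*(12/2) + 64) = 2508/25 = 100.32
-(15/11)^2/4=-0.46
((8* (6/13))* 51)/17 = 144/13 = 11.08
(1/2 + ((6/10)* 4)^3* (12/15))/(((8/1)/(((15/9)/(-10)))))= -14449/60000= -0.24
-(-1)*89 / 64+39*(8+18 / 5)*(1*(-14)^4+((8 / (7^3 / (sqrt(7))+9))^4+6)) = 27208272233382592174951597 / 1565302812087475520-17250805039104*sqrt(7) / 24457856438866805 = 17382114.20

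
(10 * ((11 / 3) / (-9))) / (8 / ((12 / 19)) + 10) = -55 / 306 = -0.18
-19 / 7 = -2.71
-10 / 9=-1.11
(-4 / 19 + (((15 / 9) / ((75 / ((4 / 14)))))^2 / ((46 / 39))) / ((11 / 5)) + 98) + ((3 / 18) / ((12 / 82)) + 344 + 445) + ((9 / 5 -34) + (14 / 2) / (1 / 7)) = 115075315637 / 127193220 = 904.73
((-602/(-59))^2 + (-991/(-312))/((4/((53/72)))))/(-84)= -32747006387/26274253824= -1.25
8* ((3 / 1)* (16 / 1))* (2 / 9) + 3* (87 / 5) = 2063 / 15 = 137.53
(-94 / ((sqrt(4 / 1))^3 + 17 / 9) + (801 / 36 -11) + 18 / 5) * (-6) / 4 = -28539 / 3560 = -8.02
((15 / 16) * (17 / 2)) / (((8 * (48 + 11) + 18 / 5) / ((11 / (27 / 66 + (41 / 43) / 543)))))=3602166975 / 8029764064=0.45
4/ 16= 1/ 4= 0.25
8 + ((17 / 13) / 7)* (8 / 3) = 2320 / 273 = 8.50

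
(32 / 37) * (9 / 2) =144 / 37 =3.89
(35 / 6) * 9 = 105 / 2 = 52.50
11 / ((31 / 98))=1078 / 31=34.77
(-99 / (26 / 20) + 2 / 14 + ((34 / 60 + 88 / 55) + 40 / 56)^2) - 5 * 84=-11184191 / 22932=-487.71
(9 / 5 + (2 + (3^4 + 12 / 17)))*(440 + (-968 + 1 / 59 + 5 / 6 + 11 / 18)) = -2032074656 / 45135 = -45022.15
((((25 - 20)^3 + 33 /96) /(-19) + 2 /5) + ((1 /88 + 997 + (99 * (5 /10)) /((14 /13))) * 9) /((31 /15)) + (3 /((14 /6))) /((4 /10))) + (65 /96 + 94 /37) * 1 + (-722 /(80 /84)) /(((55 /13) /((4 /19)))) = 9070594885853 /2013673200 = 4504.50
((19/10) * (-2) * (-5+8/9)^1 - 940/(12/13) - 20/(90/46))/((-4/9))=22791/10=2279.10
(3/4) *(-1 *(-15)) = 45/4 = 11.25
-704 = -704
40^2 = 1600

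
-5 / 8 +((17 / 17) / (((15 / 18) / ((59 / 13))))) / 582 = -31053 / 50440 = -0.62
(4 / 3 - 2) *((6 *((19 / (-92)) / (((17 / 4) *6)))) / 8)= 19 / 4692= 0.00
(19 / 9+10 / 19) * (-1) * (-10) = 4510 / 171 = 26.37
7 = 7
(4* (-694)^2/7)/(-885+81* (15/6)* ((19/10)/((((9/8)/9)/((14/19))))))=199.00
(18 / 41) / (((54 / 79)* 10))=0.06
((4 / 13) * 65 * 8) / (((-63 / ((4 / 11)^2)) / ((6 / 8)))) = -640 / 2541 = -0.25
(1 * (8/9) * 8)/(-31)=-64/279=-0.23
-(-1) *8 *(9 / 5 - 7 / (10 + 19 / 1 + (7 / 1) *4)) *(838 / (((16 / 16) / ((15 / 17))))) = 3204512 / 323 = 9921.09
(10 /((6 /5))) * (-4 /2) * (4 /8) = -25 /3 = -8.33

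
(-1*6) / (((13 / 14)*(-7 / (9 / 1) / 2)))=216 / 13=16.62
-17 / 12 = -1.42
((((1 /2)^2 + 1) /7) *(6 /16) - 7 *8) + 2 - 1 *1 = -12305 /224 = -54.93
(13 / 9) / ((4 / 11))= 143 / 36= 3.97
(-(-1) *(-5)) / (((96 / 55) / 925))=-254375 / 96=-2649.74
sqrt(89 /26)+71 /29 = sqrt(2314) /26+71 /29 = 4.30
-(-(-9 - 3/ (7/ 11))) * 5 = -480/ 7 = -68.57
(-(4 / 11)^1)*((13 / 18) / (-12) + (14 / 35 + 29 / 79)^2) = -17802419 / 92678850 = -0.19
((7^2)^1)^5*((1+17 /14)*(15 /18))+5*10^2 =6254815085 /12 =521234590.42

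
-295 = -295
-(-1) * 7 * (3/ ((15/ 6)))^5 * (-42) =-2286144/ 3125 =-731.57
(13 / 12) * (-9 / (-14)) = 39 / 56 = 0.70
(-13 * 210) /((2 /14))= -19110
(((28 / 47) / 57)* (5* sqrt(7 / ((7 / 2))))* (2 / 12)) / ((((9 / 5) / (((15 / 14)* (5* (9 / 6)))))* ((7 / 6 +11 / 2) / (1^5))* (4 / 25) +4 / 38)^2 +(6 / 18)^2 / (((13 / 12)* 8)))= 0.09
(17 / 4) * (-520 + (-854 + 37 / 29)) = -5834.08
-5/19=-0.26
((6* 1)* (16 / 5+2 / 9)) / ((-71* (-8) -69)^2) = 308 / 3735015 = 0.00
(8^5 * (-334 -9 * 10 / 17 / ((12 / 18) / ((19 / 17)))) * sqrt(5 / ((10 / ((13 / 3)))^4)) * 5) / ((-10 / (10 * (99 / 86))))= 754524852224 * sqrt(5) / 62135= 27153276.90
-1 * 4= -4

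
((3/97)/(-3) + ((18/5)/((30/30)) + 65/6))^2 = 1761564841/8468100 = 208.02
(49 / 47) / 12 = 0.09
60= 60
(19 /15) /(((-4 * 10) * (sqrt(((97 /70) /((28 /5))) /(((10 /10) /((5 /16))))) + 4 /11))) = -0.05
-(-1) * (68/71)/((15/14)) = 952/1065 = 0.89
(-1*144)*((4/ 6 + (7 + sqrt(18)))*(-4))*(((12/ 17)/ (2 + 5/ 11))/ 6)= 1408*sqrt(2)/ 17 + 32384/ 153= 328.79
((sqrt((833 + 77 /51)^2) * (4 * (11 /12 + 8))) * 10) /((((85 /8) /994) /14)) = 1013957611520 /2601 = 389833760.68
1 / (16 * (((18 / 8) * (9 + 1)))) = 1 / 360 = 0.00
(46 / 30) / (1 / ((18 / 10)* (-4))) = -276 / 25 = -11.04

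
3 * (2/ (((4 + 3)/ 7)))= 6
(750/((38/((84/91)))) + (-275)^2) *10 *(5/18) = 467096875/2223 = 210120.05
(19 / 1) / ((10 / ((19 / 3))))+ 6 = 541 / 30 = 18.03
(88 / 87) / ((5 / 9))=264 / 145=1.82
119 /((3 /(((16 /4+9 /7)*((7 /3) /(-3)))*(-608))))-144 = 2673136 /27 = 99005.04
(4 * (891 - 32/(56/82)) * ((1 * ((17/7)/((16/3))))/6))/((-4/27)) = -2712231/1568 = -1729.74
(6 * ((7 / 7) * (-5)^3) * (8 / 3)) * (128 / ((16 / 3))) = -48000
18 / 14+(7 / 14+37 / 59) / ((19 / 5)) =1307 / 826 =1.58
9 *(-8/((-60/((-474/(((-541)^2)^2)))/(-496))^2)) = -27636945408/183450174637842693828025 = -0.00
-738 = -738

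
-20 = -20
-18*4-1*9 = -81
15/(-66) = -5/22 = -0.23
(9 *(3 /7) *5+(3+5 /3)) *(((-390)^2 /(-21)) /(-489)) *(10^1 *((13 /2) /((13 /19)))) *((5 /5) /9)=807566500 /215649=3744.82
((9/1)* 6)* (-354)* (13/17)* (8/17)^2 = -15904512/4913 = -3237.23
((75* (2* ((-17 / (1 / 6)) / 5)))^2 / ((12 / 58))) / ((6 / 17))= 128229300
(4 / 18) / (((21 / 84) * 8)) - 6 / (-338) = 196 / 1521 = 0.13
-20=-20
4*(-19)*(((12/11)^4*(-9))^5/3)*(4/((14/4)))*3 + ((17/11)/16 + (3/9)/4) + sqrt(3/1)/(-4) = 6606665024355794640749465574331/226043998297340163091536 - sqrt(3)/4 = 29227340.59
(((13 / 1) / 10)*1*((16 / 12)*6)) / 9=52 / 45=1.16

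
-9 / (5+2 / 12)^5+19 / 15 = 542904109 / 429437265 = 1.26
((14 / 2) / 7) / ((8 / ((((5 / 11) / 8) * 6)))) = 15 / 352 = 0.04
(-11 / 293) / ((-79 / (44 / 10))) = 0.00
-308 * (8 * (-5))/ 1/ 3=12320/ 3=4106.67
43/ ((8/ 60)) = 645/ 2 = 322.50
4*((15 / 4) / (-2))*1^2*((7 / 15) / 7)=-1 / 2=-0.50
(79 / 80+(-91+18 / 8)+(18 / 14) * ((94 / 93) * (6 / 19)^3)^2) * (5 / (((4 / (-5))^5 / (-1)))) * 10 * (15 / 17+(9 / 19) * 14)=-84260758191362818265625 / 837404903016865792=-100621.29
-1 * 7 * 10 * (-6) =420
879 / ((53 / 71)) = 62409 / 53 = 1177.53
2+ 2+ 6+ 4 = 14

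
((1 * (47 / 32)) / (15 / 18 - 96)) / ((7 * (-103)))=141 / 6587056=0.00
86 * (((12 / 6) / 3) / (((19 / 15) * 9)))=860 / 171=5.03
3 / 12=1 / 4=0.25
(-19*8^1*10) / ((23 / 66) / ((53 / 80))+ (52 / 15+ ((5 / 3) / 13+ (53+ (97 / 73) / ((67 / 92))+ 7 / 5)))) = -281723556400 / 11184696239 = -25.19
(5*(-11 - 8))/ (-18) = 95/ 18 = 5.28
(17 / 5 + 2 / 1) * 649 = 17523 / 5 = 3504.60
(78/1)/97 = 78/97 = 0.80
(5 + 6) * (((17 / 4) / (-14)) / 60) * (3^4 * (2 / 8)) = -5049 / 4480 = -1.13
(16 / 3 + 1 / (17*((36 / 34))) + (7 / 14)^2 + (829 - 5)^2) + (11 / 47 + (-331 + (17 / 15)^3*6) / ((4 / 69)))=71214459859 / 105750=673422.79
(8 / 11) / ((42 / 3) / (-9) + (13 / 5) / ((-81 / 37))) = -3240 / 12221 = -0.27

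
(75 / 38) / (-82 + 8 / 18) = -675 / 27892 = -0.02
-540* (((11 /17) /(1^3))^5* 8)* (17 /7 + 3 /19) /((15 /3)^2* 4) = -11966733504 /944204905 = -12.67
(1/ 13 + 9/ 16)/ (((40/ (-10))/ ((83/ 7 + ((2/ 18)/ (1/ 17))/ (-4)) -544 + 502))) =146585/ 29952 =4.89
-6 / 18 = -1 / 3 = -0.33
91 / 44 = 2.07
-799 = -799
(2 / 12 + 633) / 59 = 3799 / 354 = 10.73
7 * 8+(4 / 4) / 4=225 / 4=56.25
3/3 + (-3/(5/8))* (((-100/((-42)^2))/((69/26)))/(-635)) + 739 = 953238932/1288161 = 740.00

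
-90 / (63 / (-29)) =290 / 7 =41.43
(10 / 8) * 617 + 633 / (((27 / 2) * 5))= 140513 / 180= 780.63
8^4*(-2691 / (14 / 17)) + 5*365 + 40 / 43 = -4028114203 / 301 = -13382439.21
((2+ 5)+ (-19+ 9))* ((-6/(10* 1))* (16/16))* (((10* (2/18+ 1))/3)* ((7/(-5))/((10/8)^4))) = -7168/1875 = -3.82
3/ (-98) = -3/ 98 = -0.03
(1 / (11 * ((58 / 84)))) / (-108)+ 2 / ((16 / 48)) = 6.00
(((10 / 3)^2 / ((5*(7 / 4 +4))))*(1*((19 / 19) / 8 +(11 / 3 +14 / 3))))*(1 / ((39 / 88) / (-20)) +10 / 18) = -10586450 / 72657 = -145.70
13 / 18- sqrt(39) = 13 / 18- sqrt(39) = -5.52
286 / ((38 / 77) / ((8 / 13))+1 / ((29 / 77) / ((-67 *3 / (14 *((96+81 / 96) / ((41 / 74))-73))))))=669.09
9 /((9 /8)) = 8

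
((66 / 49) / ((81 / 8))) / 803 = 16 / 96579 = 0.00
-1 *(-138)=138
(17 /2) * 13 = 221 /2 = 110.50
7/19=0.37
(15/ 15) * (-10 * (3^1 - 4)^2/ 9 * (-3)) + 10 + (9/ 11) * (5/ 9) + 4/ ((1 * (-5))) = 12.99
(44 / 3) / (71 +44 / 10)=220 / 1131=0.19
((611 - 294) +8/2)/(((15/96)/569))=5844768/5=1168953.60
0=0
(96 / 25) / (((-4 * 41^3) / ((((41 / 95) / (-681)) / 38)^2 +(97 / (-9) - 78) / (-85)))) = -12624784324282 / 867798630500791875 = -0.00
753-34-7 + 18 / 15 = 3566 / 5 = 713.20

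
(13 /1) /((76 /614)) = 3991 /38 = 105.03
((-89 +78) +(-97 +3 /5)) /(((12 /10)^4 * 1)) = -22375 /432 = -51.79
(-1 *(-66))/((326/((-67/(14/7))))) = -2211/326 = -6.78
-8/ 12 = -2/ 3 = -0.67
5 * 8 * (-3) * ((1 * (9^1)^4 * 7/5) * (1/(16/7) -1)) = 1240029/2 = 620014.50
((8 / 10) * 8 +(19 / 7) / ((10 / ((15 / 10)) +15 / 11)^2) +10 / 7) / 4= 3869021 / 1966300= 1.97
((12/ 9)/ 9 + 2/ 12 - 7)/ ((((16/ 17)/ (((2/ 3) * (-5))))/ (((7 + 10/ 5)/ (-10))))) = -6137/ 288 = -21.31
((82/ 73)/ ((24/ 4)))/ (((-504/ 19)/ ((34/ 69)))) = -13243/ 3807972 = -0.00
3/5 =0.60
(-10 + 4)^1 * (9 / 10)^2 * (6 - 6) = 0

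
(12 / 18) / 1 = 2 / 3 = 0.67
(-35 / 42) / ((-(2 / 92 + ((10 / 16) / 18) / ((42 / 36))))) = 3220 / 199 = 16.18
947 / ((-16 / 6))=-2841 / 8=-355.12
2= 2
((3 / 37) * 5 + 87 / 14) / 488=3429 / 252784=0.01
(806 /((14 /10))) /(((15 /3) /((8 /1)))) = 6448 /7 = 921.14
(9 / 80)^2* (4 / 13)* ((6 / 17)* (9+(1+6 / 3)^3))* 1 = 2187 / 44200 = 0.05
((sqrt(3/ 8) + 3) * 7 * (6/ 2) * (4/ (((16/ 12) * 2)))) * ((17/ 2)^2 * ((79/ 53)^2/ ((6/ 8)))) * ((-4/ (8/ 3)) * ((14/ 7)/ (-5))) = 113629887 * sqrt(6)/ 112360 + 340889661/ 28090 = 14612.80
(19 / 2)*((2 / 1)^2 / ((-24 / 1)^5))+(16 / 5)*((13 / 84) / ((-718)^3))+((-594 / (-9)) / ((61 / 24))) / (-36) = -283682897178088291 / 393285050148372480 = -0.72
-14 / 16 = -7 / 8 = -0.88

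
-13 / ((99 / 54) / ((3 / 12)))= -39 / 22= -1.77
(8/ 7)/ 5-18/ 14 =-37/ 35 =-1.06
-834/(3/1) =-278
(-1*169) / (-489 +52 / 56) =2366 / 6833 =0.35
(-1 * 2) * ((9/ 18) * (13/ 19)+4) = -165/ 19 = -8.68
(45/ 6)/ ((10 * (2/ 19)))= 57/ 8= 7.12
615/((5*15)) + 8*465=18641/5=3728.20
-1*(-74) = 74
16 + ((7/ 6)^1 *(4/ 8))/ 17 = 3271/ 204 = 16.03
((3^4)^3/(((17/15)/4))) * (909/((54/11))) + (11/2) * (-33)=11808612849/34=347312142.62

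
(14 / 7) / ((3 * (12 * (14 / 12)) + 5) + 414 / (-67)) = 134 / 2735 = 0.05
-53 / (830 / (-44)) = 1166 / 415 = 2.81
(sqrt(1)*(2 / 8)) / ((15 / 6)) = 1 / 10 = 0.10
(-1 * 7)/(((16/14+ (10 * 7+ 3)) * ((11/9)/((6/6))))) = -147/1903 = -0.08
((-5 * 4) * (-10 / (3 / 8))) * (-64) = -102400 / 3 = -34133.33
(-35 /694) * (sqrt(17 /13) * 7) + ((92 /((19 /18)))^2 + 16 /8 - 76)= 2715622 /361 - 245 * sqrt(221) /9022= 7522.09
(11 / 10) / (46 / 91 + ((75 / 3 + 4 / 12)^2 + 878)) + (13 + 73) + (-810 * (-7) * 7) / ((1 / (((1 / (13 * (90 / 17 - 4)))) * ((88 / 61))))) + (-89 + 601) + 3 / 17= 4001.61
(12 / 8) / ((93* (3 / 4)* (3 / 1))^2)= 8 / 233523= 0.00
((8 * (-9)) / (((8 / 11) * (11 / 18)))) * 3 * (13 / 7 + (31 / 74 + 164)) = -20929833 / 259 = -80810.17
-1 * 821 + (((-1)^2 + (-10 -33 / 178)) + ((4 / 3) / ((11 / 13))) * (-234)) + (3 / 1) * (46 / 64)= -37491985 / 31328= -1196.76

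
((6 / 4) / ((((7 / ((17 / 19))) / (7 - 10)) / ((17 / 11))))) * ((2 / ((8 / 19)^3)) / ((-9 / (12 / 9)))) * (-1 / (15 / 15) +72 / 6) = 104329 / 2688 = 38.81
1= 1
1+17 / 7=24 / 7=3.43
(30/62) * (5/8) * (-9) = -675/248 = -2.72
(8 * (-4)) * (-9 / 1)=288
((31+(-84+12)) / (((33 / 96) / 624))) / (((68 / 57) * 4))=-2916576 / 187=-15596.66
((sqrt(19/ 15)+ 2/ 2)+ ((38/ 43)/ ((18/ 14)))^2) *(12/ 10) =2 *sqrt(285)/ 25+ 88210/ 49923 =3.12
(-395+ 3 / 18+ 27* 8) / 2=-1073 / 12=-89.42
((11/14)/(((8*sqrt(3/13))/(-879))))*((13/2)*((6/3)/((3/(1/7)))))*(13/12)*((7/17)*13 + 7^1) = -2723435*sqrt(39)/11424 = -1488.78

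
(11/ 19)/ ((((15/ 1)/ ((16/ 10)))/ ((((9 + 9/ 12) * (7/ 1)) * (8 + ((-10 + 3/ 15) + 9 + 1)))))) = 82082/ 2375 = 34.56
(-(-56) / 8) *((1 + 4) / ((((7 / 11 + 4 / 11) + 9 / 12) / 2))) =40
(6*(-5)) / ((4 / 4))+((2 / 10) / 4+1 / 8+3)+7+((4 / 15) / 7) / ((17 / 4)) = -282973 / 14280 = -19.82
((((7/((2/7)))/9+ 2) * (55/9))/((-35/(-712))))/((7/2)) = 665720/3969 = 167.73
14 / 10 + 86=437 / 5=87.40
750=750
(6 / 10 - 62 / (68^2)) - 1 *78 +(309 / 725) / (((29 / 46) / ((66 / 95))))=-76.94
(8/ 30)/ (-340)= -1/ 1275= -0.00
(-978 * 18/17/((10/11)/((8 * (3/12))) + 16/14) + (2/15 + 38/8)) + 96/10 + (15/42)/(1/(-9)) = -186472219/292740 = -636.99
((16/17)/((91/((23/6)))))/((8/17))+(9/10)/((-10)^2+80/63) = 1622191/17417400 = 0.09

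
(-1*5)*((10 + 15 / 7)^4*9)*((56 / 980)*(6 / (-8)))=1409416875 / 33614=41929.46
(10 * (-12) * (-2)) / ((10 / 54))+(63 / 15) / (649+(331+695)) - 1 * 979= 2654896 / 8375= 317.00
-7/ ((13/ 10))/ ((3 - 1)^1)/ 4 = -35/ 52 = -0.67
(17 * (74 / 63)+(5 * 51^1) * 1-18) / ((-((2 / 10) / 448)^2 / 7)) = -81229926400 / 9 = -9025547377.78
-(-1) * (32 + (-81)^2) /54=6593 /54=122.09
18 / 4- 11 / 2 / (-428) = 3863 / 856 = 4.51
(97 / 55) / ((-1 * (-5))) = 97 / 275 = 0.35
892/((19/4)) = 3568/19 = 187.79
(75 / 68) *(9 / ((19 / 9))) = 6075 / 1292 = 4.70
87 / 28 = 3.11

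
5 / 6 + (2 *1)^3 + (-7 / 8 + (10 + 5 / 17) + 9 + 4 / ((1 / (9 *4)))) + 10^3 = 477871 / 408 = 1171.25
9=9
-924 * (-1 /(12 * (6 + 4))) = 77 /10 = 7.70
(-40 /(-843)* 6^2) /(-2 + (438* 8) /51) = 1360 /53109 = 0.03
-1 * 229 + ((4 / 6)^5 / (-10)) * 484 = -285979 / 1215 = -235.37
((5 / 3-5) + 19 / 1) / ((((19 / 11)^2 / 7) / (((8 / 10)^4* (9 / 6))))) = 5095552 / 225625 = 22.58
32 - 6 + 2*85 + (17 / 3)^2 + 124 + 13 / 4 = 12793 / 36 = 355.36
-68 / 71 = -0.96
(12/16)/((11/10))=15/22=0.68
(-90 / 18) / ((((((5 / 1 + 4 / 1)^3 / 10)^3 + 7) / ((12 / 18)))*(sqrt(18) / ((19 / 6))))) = -47500*sqrt(2) / 10460542203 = -0.00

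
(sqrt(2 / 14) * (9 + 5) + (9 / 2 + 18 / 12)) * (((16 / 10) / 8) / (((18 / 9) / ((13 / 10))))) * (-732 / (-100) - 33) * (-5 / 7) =4173 * sqrt(7) / 875 + 12519 / 875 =26.93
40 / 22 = 20 / 11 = 1.82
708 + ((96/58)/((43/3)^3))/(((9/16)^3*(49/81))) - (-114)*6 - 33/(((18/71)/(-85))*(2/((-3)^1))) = -6871068668903/451917788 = -15204.24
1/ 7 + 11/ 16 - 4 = -355/ 112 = -3.17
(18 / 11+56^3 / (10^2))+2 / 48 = 11601731 / 6600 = 1757.84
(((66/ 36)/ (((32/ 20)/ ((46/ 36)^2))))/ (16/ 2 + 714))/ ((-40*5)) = -5819/ 449141760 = -0.00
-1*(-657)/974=0.67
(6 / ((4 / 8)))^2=144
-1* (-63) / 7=9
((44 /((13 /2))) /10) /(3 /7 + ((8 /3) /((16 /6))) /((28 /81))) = 1232 /6045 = 0.20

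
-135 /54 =-5 /2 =-2.50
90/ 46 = 45/ 23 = 1.96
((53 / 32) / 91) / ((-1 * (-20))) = 53 / 58240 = 0.00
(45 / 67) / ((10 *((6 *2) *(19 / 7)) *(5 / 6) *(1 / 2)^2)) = 63 / 6365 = 0.01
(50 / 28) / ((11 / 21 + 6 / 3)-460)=-75 / 19214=-0.00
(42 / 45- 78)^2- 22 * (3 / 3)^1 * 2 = 1326436 / 225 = 5895.27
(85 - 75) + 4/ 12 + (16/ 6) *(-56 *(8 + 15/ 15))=-4001/ 3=-1333.67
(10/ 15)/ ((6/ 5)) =5/ 9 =0.56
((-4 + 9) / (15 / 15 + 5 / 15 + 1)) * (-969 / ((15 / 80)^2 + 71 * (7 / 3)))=-11162880 / 890813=-12.53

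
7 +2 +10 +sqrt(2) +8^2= sqrt(2) +83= 84.41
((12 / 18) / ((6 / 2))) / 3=2 / 27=0.07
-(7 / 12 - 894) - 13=10565 / 12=880.42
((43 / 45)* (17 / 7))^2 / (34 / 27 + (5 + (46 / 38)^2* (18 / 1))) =192904321 / 1169028525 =0.17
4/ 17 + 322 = 5478/ 17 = 322.24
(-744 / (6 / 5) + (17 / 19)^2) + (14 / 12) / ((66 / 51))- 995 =-76876873 / 47652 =-1613.30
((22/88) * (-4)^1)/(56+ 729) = -1/785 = -0.00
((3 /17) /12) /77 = 1 /5236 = 0.00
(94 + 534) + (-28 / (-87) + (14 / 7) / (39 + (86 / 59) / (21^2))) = 55479030434 / 88289949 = 628.37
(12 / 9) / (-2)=-2 / 3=-0.67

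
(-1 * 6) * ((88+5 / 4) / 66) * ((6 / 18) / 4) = -119 / 176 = -0.68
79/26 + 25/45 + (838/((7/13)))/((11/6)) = 15359933/18018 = 852.48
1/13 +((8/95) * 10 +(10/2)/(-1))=-1008/247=-4.08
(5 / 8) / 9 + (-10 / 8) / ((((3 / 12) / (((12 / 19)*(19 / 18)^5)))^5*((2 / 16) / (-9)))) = 187950232017693562674642035 / 5252111478312593242032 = 35785.65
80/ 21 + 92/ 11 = 2812/ 231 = 12.17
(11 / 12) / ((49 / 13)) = 143 / 588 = 0.24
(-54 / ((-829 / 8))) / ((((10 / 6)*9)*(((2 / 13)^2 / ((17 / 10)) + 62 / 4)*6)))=137904 / 369497735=0.00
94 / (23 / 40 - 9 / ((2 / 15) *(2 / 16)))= -3760 / 21577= -0.17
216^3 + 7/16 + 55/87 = 14028154321/1392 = 10077697.07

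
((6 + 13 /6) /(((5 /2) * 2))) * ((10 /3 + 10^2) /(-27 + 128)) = 1519 /909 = 1.67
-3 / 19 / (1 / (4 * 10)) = -120 / 19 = -6.32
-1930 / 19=-101.58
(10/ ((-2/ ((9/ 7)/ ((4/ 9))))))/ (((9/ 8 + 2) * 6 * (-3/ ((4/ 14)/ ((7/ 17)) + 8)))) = 3834/ 1715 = 2.24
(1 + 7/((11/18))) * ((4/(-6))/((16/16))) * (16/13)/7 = -4384/3003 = -1.46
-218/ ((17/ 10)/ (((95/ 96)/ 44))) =-51775/ 17952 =-2.88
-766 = -766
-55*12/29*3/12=-5.69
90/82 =45/41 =1.10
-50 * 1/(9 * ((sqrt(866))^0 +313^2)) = -5/88173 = -0.00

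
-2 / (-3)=2 / 3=0.67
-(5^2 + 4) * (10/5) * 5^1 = -290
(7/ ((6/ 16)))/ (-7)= -8/ 3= -2.67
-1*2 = -2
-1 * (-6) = 6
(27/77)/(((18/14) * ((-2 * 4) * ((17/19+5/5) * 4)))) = -19/4224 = -0.00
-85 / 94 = -0.90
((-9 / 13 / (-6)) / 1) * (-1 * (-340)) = 510 / 13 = 39.23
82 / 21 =3.90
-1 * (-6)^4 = -1296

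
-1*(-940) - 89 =851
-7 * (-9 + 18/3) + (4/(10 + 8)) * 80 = 349/9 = 38.78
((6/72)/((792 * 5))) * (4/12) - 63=-63.00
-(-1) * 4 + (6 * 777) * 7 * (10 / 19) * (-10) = -171753.89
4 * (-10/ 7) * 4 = -160/ 7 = -22.86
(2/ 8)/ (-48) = -1/ 192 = -0.01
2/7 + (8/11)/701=15478/53977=0.29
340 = 340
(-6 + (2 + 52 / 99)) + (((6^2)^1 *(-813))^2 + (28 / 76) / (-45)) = 2685490597321 / 3135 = 856615820.52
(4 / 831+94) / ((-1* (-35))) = 78118 / 29085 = 2.69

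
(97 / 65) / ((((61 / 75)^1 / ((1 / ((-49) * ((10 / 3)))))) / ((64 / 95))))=-27936 / 3691415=-0.01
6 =6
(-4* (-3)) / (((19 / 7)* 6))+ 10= 204 / 19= 10.74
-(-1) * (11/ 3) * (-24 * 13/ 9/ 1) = -1144/ 9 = -127.11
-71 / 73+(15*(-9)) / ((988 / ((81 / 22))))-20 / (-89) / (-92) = -4801006657 / 3248032216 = -1.48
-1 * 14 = -14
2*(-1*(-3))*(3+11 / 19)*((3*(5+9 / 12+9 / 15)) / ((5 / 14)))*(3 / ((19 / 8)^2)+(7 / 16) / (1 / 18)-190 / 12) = -2917247277 / 342950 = -8506.33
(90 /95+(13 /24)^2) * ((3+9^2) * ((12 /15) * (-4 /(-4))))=95053 /1140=83.38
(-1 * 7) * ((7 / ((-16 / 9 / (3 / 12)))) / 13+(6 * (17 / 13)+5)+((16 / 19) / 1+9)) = -158.29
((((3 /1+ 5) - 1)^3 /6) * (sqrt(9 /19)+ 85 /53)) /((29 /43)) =14749 * sqrt(19) /1102+ 1253665 /9222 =194.28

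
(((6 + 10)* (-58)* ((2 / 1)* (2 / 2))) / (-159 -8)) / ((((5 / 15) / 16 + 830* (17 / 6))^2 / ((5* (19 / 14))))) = 22568960 / 1655059829801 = 0.00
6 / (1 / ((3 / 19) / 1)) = 18 / 19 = 0.95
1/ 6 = 0.17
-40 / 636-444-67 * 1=-81259 / 159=-511.06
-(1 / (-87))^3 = 0.00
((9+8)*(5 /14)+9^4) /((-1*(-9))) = 91939 /126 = 729.67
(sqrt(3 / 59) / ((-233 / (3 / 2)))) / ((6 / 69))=-69*sqrt(177) / 54988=-0.02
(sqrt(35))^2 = 35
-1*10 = -10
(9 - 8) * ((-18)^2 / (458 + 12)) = 162 / 235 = 0.69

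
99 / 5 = 19.80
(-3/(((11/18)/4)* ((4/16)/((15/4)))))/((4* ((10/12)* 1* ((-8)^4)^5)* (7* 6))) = -81/44387477927363608576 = -0.00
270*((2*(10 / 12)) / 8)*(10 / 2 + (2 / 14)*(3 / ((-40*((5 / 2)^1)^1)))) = 31473 / 112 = 281.01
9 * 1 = 9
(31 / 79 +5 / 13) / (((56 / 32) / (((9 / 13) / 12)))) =342 / 13351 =0.03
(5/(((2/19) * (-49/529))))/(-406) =50255/39788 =1.26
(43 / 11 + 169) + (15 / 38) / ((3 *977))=70613707 / 408386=172.91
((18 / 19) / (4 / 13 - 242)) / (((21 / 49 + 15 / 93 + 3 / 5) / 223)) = -28308735 / 38535059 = -0.73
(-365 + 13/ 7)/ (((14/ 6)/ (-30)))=228780/ 49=4668.98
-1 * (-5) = 5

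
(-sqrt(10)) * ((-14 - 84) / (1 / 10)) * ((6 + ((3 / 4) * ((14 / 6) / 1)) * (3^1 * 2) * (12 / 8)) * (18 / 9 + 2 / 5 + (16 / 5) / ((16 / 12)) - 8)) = -68208 * sqrt(10) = -215692.63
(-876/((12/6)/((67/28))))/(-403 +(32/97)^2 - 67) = 138058257/61896884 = 2.23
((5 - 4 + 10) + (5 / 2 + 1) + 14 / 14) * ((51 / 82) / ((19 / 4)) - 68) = -819485 / 779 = -1051.97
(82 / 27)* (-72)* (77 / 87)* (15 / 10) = -25256 / 87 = -290.30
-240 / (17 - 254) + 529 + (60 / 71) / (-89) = 264578109 / 499201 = 530.00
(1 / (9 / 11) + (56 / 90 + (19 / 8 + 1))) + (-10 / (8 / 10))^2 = 58129 / 360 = 161.47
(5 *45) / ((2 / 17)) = 3825 / 2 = 1912.50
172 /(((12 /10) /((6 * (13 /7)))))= 11180 /7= 1597.14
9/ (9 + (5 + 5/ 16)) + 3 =831/ 229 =3.63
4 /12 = 0.33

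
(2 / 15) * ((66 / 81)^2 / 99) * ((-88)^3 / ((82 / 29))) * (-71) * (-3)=-61738637312 / 1345005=-45902.16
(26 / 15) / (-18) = -13 / 135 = -0.10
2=2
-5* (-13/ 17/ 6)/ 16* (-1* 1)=-65/ 1632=-0.04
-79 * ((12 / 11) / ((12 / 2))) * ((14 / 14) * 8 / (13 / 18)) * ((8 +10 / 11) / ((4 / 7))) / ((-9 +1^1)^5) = 243873 / 3221504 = 0.08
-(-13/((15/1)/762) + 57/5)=649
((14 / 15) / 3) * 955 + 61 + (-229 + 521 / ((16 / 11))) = 70171 / 144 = 487.30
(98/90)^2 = 2401/2025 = 1.19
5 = 5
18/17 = 1.06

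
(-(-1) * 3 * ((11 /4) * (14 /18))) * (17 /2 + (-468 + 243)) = -33341 /24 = -1389.21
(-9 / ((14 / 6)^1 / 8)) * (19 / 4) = -146.57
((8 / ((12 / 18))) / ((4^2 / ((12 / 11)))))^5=59049 / 161051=0.37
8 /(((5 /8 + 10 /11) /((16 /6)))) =5632 /405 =13.91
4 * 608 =2432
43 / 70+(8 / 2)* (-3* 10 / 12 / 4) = -66 / 35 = -1.89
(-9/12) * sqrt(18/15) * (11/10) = -33 * sqrt(30)/200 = -0.90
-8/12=-2/3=-0.67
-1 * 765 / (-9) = 85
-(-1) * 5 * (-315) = -1575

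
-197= -197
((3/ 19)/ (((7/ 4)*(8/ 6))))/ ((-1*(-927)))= 1/ 13699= 0.00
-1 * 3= -3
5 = 5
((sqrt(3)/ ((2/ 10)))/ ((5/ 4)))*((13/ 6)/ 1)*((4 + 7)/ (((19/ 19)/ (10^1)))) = 2860*sqrt(3)/ 3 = 1651.22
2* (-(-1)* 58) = 116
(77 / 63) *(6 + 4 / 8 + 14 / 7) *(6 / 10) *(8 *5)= 748 / 3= 249.33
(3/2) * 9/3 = 9/2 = 4.50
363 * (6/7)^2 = 13068/49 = 266.69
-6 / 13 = -0.46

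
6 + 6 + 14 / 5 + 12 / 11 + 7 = 1259 / 55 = 22.89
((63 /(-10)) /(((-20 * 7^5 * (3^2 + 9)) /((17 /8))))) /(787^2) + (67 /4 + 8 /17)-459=-35739296298982911 /80898510313600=-441.78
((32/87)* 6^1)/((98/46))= 1472/1421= 1.04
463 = 463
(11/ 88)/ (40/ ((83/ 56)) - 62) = -83/ 23248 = -0.00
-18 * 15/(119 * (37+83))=-9/476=-0.02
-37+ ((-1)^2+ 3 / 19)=-681 / 19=-35.84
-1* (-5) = 5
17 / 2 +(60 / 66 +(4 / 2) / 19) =3977 / 418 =9.51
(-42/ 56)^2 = 9/ 16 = 0.56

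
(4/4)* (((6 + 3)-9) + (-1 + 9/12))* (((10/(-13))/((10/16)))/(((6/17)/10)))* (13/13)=340/39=8.72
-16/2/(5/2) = -3.20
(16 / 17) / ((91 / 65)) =80 / 119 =0.67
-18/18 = -1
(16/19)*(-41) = -656/19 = -34.53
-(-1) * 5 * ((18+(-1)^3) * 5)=425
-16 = -16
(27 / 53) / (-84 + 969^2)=9 / 16586827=0.00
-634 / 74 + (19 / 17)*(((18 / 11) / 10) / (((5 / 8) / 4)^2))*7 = 37942061 / 864875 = 43.87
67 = 67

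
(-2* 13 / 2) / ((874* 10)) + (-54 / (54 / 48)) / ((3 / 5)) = -699213 / 8740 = -80.00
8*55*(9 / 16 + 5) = 2447.50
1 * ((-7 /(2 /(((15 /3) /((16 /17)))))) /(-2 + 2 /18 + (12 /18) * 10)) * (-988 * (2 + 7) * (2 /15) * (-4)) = -793611 /43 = -18456.07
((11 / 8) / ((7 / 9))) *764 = 18909 / 14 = 1350.64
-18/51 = -0.35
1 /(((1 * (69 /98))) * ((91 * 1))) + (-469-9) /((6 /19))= -1357745 /897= -1513.65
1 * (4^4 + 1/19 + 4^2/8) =4903/19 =258.05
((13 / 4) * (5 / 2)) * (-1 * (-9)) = 585 / 8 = 73.12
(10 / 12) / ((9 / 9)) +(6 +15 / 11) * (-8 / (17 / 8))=-26.89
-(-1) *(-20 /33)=-20 /33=-0.61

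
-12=-12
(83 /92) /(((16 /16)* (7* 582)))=83 /374808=0.00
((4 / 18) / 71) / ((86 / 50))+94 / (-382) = -1281869 / 5248107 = -0.24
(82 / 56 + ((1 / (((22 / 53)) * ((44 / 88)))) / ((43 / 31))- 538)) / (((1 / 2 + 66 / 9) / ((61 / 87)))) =-430652375 / 9025786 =-47.71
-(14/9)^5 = -537824/59049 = -9.11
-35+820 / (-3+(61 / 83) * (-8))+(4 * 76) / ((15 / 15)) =130193 / 737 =176.65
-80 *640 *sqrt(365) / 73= -51200 *sqrt(365) / 73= -13399.65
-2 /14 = -1 /7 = -0.14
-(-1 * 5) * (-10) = -50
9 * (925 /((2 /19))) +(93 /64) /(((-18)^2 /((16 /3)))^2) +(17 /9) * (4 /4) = 6226865797 /78732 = 79089.39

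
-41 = -41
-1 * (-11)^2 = -121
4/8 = 1/2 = 0.50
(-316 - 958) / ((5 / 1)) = -1274 / 5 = -254.80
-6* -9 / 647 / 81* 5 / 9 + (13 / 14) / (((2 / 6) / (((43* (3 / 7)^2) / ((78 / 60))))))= 101410975 / 5991867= 16.92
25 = 25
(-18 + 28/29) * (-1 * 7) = 3458/29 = 119.24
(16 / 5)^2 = 256 / 25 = 10.24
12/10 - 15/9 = -7/15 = -0.47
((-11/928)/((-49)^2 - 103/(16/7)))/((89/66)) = -121/32430265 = -0.00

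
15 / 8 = 1.88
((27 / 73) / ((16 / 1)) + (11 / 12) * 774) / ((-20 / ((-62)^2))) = -796402803 / 5840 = -136370.34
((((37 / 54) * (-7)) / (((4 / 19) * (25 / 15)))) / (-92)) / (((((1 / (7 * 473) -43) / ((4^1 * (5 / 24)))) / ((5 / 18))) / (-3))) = 81467155 / 33950596608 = 0.00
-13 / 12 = -1.08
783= 783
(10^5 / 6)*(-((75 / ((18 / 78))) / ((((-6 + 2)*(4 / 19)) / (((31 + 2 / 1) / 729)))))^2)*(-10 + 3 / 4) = 47054077.56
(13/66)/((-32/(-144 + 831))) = -2977/704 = -4.23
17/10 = 1.70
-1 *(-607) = 607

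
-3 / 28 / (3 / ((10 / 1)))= -5 / 14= -0.36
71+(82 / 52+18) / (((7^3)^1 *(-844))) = 534401723 / 7526792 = 71.00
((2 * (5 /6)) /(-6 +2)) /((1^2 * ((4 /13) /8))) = -65 /6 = -10.83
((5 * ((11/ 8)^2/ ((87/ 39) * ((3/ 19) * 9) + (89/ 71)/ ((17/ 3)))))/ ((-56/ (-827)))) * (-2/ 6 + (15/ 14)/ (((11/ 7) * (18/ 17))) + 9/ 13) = 359037603221/ 8696475648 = 41.29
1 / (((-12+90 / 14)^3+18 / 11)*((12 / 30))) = -3773 / 258534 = -0.01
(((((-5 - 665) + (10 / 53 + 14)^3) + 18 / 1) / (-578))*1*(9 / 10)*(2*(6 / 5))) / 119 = -0.07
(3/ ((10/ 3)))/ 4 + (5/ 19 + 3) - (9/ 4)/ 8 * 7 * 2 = -683/ 1520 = -0.45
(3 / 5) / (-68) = -3 / 340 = -0.01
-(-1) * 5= 5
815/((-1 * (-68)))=11.99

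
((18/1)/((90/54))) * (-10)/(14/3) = -162/7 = -23.14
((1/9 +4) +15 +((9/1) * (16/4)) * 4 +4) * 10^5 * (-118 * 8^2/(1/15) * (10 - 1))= -17037312000000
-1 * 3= -3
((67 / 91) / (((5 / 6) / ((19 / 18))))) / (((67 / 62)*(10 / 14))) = 1178 / 975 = 1.21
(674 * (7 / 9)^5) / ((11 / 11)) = 11327918 / 59049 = 191.84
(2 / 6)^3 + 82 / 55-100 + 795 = 1034344 / 1485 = 696.53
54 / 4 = 27 / 2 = 13.50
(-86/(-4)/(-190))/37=-43/14060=-0.00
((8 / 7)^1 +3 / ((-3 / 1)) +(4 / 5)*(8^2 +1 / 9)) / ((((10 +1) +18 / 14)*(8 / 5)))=16201 / 6192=2.62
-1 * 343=-343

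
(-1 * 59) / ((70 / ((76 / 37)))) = -2242 / 1295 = -1.73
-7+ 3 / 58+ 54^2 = 168725 / 58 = 2909.05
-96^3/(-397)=2228.55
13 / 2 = 6.50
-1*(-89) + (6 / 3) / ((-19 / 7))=88.26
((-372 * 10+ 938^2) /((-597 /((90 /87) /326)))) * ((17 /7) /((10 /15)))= -111705810 /6584711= -16.96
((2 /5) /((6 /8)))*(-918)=-2448 /5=-489.60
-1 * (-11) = 11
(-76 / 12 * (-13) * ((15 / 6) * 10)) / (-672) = -6175 / 2016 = -3.06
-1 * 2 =-2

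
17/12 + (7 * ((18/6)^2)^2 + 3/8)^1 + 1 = 13675/24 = 569.79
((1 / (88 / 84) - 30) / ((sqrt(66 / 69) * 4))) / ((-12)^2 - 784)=639 * sqrt(506) / 1239040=0.01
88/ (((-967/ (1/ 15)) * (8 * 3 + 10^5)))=-11/ 181356015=-0.00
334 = 334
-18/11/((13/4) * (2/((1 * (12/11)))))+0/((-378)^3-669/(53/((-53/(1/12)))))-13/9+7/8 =-95597/113256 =-0.84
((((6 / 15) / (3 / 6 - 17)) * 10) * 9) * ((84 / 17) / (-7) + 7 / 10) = 12 / 935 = 0.01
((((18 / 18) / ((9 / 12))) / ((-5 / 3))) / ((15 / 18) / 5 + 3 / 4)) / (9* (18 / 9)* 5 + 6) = -1 / 110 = -0.01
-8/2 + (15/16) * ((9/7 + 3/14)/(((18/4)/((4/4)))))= -59/16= -3.69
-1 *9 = -9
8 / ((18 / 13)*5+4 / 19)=988 / 881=1.12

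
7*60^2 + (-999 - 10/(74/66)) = 895107/37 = 24192.08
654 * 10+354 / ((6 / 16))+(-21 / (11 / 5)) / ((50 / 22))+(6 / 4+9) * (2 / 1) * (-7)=7332.80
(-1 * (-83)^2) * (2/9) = -13778/9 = -1530.89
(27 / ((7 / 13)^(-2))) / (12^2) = 147 / 2704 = 0.05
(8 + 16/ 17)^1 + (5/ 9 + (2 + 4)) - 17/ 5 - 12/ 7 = 10.38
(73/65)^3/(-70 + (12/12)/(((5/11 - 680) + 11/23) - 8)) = -67622047076/3341695495125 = -0.02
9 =9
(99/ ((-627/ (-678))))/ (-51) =-2.10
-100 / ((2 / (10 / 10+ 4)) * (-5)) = 50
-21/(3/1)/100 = -7/100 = -0.07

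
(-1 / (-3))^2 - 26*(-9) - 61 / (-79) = 167002 / 711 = 234.88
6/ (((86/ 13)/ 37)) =1443/ 43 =33.56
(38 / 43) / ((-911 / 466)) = -17708 / 39173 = -0.45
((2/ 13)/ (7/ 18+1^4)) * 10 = 72/ 65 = 1.11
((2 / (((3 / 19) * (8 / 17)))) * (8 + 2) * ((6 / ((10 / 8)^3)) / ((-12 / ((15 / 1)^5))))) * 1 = -52326000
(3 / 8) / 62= 3 / 496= 0.01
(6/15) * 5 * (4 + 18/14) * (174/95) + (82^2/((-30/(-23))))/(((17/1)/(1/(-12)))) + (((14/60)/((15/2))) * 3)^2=-16671533/2826250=-5.90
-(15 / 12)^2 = -25 / 16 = -1.56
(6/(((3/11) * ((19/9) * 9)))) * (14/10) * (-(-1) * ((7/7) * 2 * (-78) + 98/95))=-2267188/9025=-251.21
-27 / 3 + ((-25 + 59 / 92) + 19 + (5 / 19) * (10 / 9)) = -221291 / 15732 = -14.07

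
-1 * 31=-31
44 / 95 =0.46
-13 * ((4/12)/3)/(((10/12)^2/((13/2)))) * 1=-13.52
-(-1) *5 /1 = 5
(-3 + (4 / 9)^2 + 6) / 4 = 259 / 324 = 0.80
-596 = -596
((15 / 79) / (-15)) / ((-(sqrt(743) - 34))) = -34 / 32627 - sqrt(743) / 32627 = -0.00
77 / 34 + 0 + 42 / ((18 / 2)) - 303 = -30199 / 102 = -296.07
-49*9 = -441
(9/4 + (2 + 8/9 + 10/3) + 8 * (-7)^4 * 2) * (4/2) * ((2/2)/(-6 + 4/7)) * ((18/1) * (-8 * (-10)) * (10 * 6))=-23239120800/19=-1223111621.05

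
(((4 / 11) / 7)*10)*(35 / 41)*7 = 1400 / 451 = 3.10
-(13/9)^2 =-169/81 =-2.09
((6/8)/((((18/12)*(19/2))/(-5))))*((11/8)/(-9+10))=-55/152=-0.36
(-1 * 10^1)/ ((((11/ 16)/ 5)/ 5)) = -4000/ 11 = -363.64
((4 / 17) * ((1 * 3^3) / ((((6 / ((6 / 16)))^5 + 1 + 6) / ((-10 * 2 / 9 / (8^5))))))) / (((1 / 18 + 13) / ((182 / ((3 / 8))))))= -819 / 53620340288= -0.00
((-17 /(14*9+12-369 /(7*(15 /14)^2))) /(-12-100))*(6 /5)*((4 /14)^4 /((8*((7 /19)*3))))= 1615 /1083311992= 0.00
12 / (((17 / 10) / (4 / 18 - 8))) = -2800 / 51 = -54.90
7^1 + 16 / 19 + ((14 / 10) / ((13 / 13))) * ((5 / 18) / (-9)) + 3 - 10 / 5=27083 / 3078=8.80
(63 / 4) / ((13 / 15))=945 / 52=18.17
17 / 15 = 1.13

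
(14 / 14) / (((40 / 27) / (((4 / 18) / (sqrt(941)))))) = 3 * sqrt(941) / 18820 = 0.00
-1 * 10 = -10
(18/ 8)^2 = 5.06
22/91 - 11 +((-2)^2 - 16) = -2071/91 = -22.76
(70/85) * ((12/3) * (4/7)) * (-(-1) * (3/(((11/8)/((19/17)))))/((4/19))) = 69312/3179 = 21.80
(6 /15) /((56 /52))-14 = -477 /35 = -13.63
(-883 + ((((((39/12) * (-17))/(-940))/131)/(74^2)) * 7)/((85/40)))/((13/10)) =-297709913469/438304516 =-679.23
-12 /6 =-2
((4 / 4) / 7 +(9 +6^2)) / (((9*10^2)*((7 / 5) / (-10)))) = -158 / 441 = -0.36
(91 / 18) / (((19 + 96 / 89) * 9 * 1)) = 8099 / 289494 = 0.03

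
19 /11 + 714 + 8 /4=7895 /11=717.73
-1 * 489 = -489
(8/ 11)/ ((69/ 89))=712/ 759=0.94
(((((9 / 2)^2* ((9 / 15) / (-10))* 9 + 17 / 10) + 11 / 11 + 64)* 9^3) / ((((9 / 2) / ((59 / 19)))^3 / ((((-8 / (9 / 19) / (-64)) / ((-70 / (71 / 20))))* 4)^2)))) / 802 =607730221393 / 12732552000000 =0.05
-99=-99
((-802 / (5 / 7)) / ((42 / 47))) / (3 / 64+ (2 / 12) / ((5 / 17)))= -1206208 / 589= -2047.89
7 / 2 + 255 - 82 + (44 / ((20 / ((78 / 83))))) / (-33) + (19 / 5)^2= 792141 / 4150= 190.88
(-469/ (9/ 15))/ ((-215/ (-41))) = -19229/ 129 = -149.06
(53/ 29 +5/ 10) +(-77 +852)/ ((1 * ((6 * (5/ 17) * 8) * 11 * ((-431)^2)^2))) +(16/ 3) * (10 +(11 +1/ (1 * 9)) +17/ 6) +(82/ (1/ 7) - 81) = 2962738826207293951/ 4755361206066768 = 623.03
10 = 10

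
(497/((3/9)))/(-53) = -28.13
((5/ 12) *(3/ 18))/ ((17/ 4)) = 5/ 306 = 0.02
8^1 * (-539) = -4312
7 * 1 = 7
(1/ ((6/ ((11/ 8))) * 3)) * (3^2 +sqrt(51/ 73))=11 * sqrt(3723)/ 10512 +11/ 16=0.75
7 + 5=12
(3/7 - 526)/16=-32.85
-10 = -10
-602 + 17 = -585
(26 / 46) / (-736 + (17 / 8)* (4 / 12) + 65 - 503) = -312 / 647657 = -0.00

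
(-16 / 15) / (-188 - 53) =16 / 3615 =0.00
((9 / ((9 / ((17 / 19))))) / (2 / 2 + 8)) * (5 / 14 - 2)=-391 / 2394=-0.16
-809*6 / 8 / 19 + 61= 2209 / 76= 29.07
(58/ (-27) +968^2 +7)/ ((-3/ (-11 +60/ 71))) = 18241140659/ 5751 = 3171820.67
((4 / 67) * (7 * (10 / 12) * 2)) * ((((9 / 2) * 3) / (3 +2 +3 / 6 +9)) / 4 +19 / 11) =87535 / 64119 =1.37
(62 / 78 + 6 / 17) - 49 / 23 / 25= 1.06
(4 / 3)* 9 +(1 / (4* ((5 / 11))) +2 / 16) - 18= -213 / 40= -5.32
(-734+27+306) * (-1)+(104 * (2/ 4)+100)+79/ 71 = 39342/ 71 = 554.11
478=478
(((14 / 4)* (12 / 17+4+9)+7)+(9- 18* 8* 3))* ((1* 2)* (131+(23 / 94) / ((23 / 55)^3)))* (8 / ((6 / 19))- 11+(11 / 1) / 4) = -5712178681455 / 3381368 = -1689309.97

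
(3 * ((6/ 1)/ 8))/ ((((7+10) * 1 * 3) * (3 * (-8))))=-1/ 544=-0.00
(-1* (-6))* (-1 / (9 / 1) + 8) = 142 / 3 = 47.33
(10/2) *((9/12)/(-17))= -15/68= -0.22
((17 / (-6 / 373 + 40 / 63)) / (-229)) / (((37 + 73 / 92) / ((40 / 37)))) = -245016240 / 71402725097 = -0.00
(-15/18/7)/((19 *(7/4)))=-10/2793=-0.00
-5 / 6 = -0.83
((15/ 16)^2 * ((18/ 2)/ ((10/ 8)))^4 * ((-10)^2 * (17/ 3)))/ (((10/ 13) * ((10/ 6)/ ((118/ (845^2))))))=236904588/ 1373125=172.53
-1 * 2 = -2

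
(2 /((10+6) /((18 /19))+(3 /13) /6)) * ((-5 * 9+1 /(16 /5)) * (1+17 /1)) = -752895 /7922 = -95.04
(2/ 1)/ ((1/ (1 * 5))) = 10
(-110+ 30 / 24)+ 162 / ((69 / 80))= 79.08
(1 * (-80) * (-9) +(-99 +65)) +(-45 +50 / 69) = 44279 / 69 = 641.72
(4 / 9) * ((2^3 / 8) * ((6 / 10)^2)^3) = 324 / 15625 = 0.02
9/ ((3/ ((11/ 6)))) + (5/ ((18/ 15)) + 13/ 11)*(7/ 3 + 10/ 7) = 17755/ 693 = 25.62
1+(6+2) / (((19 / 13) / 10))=1059 / 19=55.74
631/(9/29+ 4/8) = 36598/47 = 778.68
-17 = -17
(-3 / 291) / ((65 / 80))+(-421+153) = -337964 / 1261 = -268.01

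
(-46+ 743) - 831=-134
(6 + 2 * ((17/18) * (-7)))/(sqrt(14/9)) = -65 * sqrt(14)/42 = -5.79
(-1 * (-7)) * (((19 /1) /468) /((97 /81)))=1197 /5044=0.24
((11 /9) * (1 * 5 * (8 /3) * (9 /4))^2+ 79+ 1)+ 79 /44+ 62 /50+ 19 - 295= 997739 /1100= 907.04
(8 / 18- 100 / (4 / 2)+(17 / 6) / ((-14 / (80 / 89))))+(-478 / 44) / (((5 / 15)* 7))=-958519 / 17622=-54.39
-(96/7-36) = 156/7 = 22.29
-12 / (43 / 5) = -60 / 43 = -1.40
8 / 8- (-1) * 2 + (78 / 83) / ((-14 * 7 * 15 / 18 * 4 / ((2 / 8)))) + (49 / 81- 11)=-7.40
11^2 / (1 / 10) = 1210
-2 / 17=-0.12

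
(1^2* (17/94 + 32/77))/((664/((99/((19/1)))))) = 38853/8301328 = 0.00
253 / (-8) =-253 / 8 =-31.62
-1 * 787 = -787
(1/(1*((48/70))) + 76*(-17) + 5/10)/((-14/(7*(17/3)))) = 526337/144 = 3655.12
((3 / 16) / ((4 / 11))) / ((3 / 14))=77 / 32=2.41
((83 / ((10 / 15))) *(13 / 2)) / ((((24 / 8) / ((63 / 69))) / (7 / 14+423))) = 104305.29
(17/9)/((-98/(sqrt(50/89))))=-85 * sqrt(178)/78498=-0.01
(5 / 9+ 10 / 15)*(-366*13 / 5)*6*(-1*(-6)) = -209352 / 5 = -41870.40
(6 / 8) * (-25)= -75 / 4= -18.75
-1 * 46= -46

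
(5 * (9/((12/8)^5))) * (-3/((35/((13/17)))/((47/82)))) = -9776/43911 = -0.22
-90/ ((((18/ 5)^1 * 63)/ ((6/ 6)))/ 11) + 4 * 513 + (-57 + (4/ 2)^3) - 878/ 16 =979655/ 504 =1943.76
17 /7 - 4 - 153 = -1082 /7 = -154.57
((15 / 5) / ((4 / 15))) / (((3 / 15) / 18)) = 2025 / 2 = 1012.50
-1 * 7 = -7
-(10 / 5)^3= -8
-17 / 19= -0.89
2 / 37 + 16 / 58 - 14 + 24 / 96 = -57599 / 4292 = -13.42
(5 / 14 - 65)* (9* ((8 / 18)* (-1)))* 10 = 18100 / 7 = 2585.71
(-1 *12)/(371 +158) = -12/529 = -0.02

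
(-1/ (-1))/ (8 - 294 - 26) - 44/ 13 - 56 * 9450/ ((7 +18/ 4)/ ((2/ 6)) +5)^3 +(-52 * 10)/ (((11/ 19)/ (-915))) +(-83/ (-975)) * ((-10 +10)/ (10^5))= 1390617142073947/ 1692109848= 821824.39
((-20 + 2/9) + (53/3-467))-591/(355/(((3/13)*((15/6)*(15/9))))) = -470.71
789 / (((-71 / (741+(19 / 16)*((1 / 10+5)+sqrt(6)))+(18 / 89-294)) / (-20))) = 16861606962000*sqrt(6) / 610910928105826489+32801670010503104985 / 610910928105826489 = 53.69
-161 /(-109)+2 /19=3277 /2071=1.58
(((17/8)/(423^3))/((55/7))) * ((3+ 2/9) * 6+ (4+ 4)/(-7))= 3247/49953398220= 0.00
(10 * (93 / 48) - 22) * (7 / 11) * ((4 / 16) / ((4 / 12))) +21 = 6951 / 352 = 19.75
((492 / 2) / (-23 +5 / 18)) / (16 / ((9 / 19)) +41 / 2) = -0.20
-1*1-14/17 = -31/17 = -1.82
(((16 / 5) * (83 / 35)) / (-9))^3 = -2342039552 / 3906984375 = -0.60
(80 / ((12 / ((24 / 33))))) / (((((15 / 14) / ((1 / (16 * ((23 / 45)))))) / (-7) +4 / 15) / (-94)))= 921200 / 1991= 462.68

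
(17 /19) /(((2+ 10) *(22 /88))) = 0.30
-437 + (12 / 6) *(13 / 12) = -2609 / 6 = -434.83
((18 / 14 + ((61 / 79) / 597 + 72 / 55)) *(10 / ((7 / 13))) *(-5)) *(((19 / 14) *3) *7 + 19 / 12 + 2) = -7660139825 / 990423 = -7734.21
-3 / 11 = -0.27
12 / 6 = 2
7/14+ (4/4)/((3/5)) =13/6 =2.17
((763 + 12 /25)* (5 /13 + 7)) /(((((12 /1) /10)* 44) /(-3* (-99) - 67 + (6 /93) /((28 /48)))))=3812361032 /155155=24571.31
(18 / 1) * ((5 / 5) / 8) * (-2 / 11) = -9 / 22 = -0.41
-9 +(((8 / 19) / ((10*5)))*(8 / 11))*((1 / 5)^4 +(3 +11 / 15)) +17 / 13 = -976774252 / 127359375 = -7.67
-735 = -735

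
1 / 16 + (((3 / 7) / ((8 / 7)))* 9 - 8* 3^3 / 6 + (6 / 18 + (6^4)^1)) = 60661 / 48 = 1263.77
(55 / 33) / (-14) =-0.12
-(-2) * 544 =1088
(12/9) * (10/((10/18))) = 24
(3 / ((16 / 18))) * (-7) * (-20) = 945 / 2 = 472.50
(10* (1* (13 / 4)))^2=4225 / 4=1056.25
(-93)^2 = 8649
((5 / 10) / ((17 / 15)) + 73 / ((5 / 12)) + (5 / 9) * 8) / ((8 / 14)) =1928717 / 6120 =315.15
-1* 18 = -18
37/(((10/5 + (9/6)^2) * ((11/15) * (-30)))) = -74/187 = -0.40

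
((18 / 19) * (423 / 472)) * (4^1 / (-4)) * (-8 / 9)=846 / 1121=0.75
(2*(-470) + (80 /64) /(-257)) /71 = -966325 /72988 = -13.24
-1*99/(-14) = 7.07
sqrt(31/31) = 1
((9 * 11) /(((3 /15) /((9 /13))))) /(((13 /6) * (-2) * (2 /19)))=-253935 /338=-751.29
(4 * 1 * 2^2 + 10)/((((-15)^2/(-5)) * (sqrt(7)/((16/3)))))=-416 * sqrt(7)/945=-1.16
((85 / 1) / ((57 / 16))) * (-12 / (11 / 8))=-43520 / 209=-208.23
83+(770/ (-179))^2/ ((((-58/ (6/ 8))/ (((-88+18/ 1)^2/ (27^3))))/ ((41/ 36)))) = 9100590488701/ 109735362522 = 82.93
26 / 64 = 13 / 32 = 0.41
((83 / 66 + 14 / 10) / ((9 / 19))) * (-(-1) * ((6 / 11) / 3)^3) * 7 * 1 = 466564 / 1976535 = 0.24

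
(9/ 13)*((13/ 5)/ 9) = 1/ 5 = 0.20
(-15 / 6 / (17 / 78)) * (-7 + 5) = 390 / 17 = 22.94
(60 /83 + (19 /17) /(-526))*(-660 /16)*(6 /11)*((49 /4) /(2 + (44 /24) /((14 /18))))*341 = -2815584214905 /181093384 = -15547.69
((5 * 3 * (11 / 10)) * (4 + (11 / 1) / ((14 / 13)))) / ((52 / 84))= 19701 / 52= 378.87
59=59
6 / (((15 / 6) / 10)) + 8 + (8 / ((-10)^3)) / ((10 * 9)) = 359999 / 11250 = 32.00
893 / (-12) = -893 / 12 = -74.42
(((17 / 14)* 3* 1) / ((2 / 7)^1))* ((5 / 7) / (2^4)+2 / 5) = 12699 / 2240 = 5.67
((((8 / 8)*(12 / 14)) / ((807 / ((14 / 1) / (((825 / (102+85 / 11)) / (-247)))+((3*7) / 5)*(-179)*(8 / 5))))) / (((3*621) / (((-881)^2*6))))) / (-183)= 6692699698664 / 277422450525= 24.12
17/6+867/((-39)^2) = 3451/1014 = 3.40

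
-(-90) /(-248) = -45 /124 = -0.36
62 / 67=0.93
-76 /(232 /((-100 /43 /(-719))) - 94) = -0.00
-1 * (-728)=728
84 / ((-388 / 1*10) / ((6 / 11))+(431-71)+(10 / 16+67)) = -2016 / 160457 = -0.01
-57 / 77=-0.74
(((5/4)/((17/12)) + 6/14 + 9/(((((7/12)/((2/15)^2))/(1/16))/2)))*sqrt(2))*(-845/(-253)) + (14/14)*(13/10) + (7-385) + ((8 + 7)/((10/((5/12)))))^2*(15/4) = -480301/1280 + 29406*sqrt(2)/6545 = -368.88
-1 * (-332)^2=-110224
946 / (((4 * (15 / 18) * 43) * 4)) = 33 / 20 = 1.65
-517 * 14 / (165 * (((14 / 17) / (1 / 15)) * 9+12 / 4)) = -11186 / 29115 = -0.38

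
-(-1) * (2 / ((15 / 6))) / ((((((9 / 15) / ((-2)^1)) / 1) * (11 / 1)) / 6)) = -16 / 11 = -1.45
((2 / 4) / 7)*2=1 / 7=0.14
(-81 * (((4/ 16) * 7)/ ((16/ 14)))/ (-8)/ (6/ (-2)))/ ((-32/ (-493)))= -652239/ 8192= -79.62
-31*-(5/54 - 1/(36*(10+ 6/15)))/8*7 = 2.44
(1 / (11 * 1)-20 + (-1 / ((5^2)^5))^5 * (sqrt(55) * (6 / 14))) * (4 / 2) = -438 / 11-6 * sqrt(55) / 621724893790087662637233734130859375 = -39.82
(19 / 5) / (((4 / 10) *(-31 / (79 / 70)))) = -1501 / 4340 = -0.35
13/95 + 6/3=203/95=2.14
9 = 9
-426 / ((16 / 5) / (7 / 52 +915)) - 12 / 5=-253405767 / 2080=-121829.70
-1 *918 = -918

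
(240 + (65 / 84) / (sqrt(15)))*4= 13*sqrt(15) / 63 + 960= 960.80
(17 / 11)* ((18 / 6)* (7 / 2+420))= 3927 / 2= 1963.50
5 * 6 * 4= 120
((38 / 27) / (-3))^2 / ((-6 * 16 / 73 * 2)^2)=1923769 / 60466176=0.03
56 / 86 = 28 / 43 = 0.65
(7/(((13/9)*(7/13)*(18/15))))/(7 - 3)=1.88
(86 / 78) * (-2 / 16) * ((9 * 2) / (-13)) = 129 / 676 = 0.19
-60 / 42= -10 / 7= -1.43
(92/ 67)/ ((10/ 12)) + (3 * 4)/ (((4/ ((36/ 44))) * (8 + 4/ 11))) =59829/ 30820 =1.94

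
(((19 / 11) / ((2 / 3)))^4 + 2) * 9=99220617 / 234256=423.56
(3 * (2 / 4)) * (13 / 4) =39 / 8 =4.88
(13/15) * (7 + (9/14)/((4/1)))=5213/840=6.21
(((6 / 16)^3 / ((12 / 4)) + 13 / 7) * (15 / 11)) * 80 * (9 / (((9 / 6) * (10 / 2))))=302355 / 1232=245.42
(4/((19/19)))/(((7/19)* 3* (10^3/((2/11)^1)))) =19/28875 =0.00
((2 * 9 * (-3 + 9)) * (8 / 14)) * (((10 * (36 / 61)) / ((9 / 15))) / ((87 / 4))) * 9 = 3110400 / 12383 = 251.18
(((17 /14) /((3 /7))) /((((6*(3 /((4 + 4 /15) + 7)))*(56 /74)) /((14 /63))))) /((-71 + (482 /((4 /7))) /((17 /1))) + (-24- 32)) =-1807117 /268519860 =-0.01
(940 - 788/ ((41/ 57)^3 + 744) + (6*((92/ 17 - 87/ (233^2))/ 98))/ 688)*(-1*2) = -4027158062817145134367/ 2144519371424699864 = -1877.88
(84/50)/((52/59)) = 1239/650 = 1.91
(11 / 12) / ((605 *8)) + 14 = 73921 / 5280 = 14.00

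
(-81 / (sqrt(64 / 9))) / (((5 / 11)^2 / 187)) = -5498361 / 200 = -27491.80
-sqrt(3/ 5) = -sqrt(15)/ 5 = -0.77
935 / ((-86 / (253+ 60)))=-292655 / 86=-3402.97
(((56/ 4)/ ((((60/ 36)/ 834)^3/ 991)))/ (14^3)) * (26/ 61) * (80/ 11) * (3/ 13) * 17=6332799433074624/ 821975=7704369881.17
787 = 787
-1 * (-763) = 763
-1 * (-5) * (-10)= -50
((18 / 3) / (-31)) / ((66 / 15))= -0.04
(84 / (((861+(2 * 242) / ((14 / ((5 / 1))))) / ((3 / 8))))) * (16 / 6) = 588 / 7237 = 0.08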